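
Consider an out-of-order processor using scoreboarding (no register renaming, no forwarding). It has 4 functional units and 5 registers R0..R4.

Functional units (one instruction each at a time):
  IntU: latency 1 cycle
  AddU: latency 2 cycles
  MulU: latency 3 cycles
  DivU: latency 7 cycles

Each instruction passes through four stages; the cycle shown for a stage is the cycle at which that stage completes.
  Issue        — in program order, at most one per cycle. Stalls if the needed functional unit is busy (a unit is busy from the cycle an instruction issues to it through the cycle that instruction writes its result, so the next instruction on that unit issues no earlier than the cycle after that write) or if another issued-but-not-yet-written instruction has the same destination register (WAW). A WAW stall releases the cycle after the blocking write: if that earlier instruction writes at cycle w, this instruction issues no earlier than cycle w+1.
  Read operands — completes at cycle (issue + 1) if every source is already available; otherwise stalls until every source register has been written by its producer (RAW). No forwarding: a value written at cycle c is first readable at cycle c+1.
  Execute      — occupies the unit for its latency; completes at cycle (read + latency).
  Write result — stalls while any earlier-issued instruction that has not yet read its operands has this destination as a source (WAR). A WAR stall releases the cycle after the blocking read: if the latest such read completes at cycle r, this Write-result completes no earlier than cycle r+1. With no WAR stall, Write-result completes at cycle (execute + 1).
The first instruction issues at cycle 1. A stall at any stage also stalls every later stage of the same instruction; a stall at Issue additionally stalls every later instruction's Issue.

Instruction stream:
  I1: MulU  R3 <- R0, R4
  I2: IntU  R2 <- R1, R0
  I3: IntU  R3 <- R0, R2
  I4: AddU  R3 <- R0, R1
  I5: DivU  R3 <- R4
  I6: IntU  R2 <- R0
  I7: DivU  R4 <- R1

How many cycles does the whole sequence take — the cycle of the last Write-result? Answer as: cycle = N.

I1  is:1  ro:2  ex:5  wr:6
I2  is:2  ro:3  ex:4  wr:5
I3  is:7  ro:8  ex:9  wr:10  — WAW R3: wait I1 write@6
I4  is:11  ro:12  ex:14  wr:15  — WAW R3: wait I3 write@10
I5  is:16  ro:17  ex:24  wr:25  — WAW R3: wait I4 write@15
I6  is:17  ro:18  ex:19  wr:20
I7  is:26  ro:27  ex:34  wr:35  — struct: DivU busy until I5 writes@25

cycle = 35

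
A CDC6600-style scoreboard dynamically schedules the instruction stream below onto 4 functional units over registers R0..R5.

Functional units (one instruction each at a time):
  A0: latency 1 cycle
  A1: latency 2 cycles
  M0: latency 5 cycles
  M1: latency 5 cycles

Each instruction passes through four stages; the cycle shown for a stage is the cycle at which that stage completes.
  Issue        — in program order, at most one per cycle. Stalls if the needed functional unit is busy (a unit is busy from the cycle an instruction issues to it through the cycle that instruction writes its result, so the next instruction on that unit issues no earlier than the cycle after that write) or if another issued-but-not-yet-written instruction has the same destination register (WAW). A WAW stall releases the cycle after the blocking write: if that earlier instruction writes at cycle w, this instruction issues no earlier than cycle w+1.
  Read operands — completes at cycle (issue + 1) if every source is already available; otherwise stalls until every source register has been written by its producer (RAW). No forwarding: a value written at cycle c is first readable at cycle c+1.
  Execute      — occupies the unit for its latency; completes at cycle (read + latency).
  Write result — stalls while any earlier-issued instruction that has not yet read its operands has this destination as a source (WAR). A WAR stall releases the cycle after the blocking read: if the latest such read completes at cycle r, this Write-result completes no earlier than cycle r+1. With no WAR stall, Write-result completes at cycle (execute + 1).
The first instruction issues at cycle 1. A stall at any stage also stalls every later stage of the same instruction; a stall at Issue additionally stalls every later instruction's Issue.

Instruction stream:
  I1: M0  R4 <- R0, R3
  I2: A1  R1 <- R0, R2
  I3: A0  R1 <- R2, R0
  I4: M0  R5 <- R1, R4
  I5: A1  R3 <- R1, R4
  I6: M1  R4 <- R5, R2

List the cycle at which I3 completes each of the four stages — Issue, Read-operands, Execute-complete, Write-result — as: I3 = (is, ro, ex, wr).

I3 = (7, 8, 9, 10)

I1  is:1  ro:2  ex:7  wr:8
I2  is:2  ro:3  ex:5  wr:6
I3  is:7  ro:8  ex:9  wr:10  — WAW R1: wait I2 write@6
I4  is:9  ro:11  ex:16  wr:17  — struct: M0 busy until I1 writes@8, RAW R1: wait I3 write@10
I5  is:10  ro:11  ex:13  wr:14
I6  is:11  ro:18  ex:23  wr:24  — RAW R5: wait I4 write@17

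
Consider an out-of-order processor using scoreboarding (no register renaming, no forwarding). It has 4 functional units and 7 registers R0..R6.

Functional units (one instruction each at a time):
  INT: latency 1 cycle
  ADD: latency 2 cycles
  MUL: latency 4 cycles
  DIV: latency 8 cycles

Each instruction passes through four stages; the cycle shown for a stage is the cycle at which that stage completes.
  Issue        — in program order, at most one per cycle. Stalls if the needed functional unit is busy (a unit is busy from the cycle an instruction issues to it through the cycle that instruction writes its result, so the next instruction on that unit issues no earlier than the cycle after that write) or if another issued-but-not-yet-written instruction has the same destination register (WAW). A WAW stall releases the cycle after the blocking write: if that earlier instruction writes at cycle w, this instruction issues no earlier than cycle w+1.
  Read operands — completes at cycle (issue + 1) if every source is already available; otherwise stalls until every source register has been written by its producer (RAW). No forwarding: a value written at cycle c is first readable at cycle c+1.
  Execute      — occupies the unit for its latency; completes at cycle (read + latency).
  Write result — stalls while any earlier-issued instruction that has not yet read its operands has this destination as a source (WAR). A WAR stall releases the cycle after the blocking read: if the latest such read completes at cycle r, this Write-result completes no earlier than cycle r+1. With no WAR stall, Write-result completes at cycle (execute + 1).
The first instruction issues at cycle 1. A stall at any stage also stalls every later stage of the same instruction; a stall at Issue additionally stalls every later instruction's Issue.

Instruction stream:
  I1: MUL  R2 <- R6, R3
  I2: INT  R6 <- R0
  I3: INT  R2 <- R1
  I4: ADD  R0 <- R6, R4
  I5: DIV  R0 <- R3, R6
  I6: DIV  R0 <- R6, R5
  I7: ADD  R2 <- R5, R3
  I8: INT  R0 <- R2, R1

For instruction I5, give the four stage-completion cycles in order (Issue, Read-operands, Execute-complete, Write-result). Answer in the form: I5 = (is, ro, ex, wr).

I5 = (14, 15, 23, 24)

I1: IS=1 RO=2 EX=6 WR=7
I2: IS=2 RO=3 EX=4 WR=5
I3: IS=8 RO=9 EX=10 WR=11  [WAW R2: wait I1 write@7]
I4: IS=9 RO=10 EX=12 WR=13
I5: IS=14 RO=15 EX=23 WR=24  [WAW R0: wait I4 write@13]
I6: IS=25 RO=26 EX=34 WR=35  [struct: DIV busy until I5 writes@24]
I7: IS=26 RO=27 EX=29 WR=30
I8: IS=36 RO=37 EX=38 WR=39  [WAW R0: wait I6 write@35]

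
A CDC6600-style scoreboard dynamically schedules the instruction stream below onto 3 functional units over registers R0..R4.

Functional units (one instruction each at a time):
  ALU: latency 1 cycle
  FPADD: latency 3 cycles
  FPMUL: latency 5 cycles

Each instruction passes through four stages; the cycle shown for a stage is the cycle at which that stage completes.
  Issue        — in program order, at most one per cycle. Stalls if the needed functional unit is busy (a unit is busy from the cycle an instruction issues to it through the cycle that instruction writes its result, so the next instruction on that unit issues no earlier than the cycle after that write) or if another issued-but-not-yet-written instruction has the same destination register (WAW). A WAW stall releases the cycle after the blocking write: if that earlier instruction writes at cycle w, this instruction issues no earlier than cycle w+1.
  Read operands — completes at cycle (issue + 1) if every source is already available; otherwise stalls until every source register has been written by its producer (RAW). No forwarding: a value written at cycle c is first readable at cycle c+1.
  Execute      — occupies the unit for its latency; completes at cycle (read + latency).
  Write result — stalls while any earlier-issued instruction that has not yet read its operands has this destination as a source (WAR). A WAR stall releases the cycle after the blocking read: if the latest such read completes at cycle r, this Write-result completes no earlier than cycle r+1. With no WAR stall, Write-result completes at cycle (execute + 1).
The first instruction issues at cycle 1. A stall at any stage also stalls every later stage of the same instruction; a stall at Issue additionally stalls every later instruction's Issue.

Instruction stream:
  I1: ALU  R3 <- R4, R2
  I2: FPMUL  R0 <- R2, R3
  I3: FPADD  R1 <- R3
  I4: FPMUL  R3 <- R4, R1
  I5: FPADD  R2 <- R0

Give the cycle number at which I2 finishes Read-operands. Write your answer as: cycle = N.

c1: issue I1 (ALU)
c2: I1 read-ops, issue I2 (FPMUL)
c3: I1 finished on ALU, issue I3 (FPADD)
c4: I1→R3
c5: I2 read-ops, I3 read-ops
c8: I3 finished on FPADD
c9: I3→R1
c10: I2 finished on FPMUL
c11: I2→R0
c12: issue I4 (FPMUL)
c13: I4 read-ops, issue I5 (FPADD)
c14: I5 read-ops
c17: I5 finished on FPADD
c18: I4 finished on FPMUL, I5→R2
c19: I4→R3

cycle = 5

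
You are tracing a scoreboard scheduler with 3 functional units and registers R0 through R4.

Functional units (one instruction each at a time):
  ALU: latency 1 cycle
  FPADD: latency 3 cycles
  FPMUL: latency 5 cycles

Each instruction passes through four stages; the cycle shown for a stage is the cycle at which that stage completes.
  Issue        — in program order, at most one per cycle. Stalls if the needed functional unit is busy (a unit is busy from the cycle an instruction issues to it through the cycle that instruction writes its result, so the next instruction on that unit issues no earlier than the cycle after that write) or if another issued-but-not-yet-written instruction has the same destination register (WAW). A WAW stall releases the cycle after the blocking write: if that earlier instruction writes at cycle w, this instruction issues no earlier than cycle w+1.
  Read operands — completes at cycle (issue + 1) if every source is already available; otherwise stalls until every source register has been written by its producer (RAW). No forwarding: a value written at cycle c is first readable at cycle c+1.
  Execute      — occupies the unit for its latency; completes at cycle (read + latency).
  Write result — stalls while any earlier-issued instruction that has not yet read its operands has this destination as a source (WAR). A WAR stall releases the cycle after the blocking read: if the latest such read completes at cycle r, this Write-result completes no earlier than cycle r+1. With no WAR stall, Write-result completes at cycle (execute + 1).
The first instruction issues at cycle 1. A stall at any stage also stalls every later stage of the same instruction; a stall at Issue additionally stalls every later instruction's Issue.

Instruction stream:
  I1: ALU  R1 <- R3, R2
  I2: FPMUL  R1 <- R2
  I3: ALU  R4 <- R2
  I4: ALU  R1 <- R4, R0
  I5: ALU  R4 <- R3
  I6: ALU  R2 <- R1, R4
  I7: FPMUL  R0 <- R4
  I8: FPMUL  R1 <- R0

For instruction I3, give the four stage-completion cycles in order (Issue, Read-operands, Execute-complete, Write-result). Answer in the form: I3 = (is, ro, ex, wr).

I3 = (6, 7, 8, 9)

[I1] 1/2/3/4
[I2] 5/6/11/12  (WAW R1: wait I1 write@4)
[I3] 6/7/8/9
[I4] 13/14/15/16  (WAW R1: wait I2 write@12)
[I5] 17/18/19/20  (struct: ALU busy until I4 writes@16)
[I6] 21/22/23/24  (struct: ALU busy until I5 writes@20)
[I7] 22/23/28/29
[I8] 30/31/36/37  (struct: FPMUL busy until I7 writes@29)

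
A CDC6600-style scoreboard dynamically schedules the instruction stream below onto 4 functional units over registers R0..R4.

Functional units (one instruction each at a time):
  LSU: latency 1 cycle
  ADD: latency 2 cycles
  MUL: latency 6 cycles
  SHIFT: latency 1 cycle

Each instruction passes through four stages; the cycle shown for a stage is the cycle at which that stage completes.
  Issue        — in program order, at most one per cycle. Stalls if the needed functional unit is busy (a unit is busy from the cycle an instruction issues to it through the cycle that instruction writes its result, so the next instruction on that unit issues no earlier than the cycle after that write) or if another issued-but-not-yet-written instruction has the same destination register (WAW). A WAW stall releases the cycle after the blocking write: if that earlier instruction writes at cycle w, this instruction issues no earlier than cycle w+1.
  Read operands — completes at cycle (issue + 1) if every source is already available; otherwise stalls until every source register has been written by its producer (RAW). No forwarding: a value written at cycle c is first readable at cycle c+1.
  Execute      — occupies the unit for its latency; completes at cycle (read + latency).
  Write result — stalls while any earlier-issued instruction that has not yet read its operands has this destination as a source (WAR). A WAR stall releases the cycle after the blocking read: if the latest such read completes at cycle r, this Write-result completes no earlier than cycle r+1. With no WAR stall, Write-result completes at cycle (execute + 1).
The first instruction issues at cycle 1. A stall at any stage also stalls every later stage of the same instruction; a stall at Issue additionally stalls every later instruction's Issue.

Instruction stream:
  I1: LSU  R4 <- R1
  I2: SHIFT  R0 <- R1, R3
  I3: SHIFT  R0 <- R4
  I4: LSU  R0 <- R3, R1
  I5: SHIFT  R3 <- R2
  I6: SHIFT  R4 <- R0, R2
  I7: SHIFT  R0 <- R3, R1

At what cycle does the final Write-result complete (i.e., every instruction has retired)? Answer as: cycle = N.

c1: issue I1 (LSU)
c2: I1 read-ops; issue I2 (SHIFT)
c3: I1 finished on LSU; I2 read-ops
c4: I1→R4; I2 finished on SHIFT
c5: I2→R0
c6: issue I3 (SHIFT)
c7: I3 read-ops
c8: I3 finished on SHIFT
c9: I3→R0
c10: issue I4 (LSU)
c11: I4 read-ops; issue I5 (SHIFT)
c12: I4 finished on LSU; I5 read-ops
c13: I4→R0; I5 finished on SHIFT
c14: I5→R3
c15: issue I6 (SHIFT)
c16: I6 read-ops
c17: I6 finished on SHIFT
c18: I6→R4
c19: issue I7 (SHIFT)
c20: I7 read-ops
c21: I7 finished on SHIFT
c22: I7→R0

cycle = 22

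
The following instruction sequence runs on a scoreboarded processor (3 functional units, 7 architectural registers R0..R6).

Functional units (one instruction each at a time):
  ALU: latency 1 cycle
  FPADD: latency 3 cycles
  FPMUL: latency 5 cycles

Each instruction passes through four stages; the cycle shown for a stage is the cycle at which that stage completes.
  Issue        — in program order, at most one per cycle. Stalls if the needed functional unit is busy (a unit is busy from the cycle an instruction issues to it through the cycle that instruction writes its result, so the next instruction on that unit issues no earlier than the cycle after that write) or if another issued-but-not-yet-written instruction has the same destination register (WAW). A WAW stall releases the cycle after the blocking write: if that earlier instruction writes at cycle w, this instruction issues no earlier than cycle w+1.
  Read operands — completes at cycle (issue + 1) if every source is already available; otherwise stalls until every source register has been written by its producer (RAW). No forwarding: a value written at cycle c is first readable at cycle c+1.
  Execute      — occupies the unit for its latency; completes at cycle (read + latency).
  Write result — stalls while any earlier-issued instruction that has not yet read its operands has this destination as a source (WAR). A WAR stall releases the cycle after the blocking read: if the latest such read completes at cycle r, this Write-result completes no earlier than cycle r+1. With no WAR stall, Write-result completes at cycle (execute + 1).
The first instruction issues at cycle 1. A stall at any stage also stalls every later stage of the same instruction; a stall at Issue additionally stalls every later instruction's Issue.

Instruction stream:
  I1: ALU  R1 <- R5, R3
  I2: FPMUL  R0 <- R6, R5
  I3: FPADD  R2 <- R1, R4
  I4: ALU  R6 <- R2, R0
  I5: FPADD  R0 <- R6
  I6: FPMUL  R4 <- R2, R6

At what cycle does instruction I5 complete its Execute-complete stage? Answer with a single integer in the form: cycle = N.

cycle = 16

1) issue 1, read 2, done 3, write 4
2) issue 2, read 3, done 8, write 9
3) issue 3, read 5, done 8, write 9  <RAW R1: wait I1 write@4>
4) issue 5, read 10, done 11, write 12  <struct: ALU busy until I1 writes@4 / RAW R2: wait I3 write@9 / RAW R0: wait I2 write@9>
5) issue 10, read 13, done 16, write 17  <struct: FPADD busy until I3 writes@9 / RAW R6: wait I4 write@12>
6) issue 11, read 13, done 18, write 19  <RAW R6: wait I4 write@12>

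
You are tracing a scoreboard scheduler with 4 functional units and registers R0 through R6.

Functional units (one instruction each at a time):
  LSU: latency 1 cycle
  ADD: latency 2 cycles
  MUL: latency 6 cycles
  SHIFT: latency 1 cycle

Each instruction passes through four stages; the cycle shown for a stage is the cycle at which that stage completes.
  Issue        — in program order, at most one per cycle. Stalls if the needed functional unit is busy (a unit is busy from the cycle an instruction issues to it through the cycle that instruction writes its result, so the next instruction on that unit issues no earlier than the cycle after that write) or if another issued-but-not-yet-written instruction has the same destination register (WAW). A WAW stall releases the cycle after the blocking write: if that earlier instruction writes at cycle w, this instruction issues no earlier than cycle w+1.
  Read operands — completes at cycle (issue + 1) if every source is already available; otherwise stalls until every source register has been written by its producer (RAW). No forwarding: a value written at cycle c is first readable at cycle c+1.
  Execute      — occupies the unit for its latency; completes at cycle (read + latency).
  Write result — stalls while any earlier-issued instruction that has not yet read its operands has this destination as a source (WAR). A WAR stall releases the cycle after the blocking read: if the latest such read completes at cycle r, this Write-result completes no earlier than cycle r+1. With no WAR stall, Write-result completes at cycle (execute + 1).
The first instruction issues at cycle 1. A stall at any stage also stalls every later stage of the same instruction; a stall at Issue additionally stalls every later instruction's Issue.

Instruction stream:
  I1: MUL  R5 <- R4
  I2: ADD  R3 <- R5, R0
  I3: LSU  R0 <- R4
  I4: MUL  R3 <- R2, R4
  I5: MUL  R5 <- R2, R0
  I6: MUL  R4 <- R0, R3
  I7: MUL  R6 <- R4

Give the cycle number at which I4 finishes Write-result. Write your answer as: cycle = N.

cycle 1: I1→MUL
cycle 2: I1 RO, I2→ADD
cycle 3: I3→LSU
cycle 4: I3 RO
cycle 5: I3 EX
cycle 8: I1 EX
cycle 9: I1 WR R5
cycle 10: I2 RO
cycle 11: I3 WR R0
cycle 12: I2 EX
cycle 13: I2 WR R3
cycle 14: I4→MUL
cycle 15: I4 RO
cycle 21: I4 EX
cycle 22: I4 WR R3
cycle 23: I5→MUL
cycle 24: I5 RO
cycle 30: I5 EX
cycle 31: I5 WR R5
cycle 32: I6→MUL
cycle 33: I6 RO
cycle 39: I6 EX
cycle 40: I6 WR R4
cycle 41: I7→MUL
cycle 42: I7 RO
cycle 48: I7 EX
cycle 49: I7 WR R6

cycle = 22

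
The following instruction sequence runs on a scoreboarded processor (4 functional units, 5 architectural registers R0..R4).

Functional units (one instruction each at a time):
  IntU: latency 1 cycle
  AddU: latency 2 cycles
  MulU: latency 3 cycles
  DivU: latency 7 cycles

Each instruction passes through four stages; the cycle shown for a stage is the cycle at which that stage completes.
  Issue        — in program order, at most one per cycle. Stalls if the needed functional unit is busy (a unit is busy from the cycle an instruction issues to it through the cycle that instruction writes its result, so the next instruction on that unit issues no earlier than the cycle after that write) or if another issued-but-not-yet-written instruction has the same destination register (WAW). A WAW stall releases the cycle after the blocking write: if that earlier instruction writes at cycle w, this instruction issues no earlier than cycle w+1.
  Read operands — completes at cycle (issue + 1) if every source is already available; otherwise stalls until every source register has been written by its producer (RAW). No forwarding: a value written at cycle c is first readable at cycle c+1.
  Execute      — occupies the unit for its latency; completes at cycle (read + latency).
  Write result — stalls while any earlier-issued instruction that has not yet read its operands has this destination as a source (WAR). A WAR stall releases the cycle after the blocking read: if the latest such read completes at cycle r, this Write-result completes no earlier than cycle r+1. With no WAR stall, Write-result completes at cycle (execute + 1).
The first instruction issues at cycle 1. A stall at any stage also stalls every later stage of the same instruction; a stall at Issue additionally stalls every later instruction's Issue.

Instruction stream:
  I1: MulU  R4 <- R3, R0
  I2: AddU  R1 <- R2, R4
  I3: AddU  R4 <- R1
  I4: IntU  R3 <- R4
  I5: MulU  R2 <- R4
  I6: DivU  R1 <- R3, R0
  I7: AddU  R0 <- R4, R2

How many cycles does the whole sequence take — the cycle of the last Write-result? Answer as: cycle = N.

  I1 | 1 | 2 | 5 | 6
  I2 | 2 | 7 | 9 | 10   RAW R4: wait I1 write@6
  I3 | 11 | 12 | 14 | 15   struct: AddU busy until I2 writes@10
  I4 | 12 | 16 | 17 | 18   RAW R4: wait I3 write@15
  I5 | 13 | 16 | 19 | 20   RAW R4: wait I3 write@15
  I6 | 14 | 19 | 26 | 27   RAW R3: wait I4 write@18
  I7 | 16 | 21 | 23 | 24   struct: AddU busy until I3 writes@15 · RAW R2: wait I5 write@20

cycle = 27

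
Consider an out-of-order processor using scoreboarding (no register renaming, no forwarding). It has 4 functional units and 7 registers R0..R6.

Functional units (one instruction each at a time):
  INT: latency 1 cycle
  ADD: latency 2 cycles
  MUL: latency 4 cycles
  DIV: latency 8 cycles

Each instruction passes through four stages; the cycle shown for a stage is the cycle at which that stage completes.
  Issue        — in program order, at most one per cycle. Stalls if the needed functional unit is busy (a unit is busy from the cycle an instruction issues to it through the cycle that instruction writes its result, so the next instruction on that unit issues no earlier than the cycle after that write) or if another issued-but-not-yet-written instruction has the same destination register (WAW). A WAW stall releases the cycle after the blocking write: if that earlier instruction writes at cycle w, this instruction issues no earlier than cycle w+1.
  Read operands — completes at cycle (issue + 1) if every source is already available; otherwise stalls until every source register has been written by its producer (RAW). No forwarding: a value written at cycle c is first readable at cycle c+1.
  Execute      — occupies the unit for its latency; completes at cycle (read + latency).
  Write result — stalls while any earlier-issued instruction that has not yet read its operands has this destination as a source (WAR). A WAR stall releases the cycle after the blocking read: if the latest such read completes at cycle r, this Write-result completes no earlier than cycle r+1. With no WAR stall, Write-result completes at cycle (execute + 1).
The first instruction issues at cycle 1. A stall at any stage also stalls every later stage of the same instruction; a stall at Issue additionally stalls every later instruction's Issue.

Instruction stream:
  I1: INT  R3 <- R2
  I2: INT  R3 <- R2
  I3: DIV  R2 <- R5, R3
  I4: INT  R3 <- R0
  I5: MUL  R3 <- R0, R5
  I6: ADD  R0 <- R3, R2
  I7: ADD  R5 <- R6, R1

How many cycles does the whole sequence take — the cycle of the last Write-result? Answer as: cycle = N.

  I1 | 1 | 2 | 3 | 4
  I2 | 5 | 6 | 7 | 8   struct: INT busy until I1 writes@4
  I3 | 6 | 9 | 17 | 18   RAW R3: wait I2 write@8
  I4 | 9 | 10 | 11 | 12   struct: INT busy until I2 writes@8
  I5 | 13 | 14 | 18 | 19   WAW R3: wait I4 write@12
  I6 | 14 | 20 | 22 | 23   RAW R3: wait I5 write@19
  I7 | 24 | 25 | 27 | 28   struct: ADD busy until I6 writes@23

cycle = 28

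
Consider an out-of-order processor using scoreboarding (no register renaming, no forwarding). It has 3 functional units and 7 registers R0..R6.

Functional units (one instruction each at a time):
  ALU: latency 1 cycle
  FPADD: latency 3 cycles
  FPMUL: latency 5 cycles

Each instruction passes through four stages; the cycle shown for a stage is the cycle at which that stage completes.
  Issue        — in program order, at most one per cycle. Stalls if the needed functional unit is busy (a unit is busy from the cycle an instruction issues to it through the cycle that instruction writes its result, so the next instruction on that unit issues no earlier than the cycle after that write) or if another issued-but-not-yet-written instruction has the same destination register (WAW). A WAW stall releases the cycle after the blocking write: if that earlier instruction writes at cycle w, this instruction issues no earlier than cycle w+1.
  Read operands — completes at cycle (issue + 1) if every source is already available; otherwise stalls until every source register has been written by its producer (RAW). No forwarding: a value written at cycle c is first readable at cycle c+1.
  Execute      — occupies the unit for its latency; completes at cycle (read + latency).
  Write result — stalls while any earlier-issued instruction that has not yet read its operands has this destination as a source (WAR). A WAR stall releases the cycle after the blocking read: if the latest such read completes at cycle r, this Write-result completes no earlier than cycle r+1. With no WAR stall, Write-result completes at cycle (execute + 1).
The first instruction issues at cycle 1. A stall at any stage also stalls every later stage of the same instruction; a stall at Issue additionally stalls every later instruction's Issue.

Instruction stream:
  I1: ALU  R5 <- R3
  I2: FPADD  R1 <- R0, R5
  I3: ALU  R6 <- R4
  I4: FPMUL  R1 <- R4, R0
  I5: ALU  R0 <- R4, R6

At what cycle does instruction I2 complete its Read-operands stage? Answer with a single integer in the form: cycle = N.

cycle = 5

  I1 | 1 | 2 | 3 | 4
  I2 | 2 | 5 | 8 | 9   RAW R5: wait I1 write@4
  I3 | 5 | 6 | 7 | 8   struct: ALU busy until I1 writes@4
  I4 | 10 | 11 | 16 | 17   WAW R1: wait I2 write@9
  I5 | 11 | 12 | 13 | 14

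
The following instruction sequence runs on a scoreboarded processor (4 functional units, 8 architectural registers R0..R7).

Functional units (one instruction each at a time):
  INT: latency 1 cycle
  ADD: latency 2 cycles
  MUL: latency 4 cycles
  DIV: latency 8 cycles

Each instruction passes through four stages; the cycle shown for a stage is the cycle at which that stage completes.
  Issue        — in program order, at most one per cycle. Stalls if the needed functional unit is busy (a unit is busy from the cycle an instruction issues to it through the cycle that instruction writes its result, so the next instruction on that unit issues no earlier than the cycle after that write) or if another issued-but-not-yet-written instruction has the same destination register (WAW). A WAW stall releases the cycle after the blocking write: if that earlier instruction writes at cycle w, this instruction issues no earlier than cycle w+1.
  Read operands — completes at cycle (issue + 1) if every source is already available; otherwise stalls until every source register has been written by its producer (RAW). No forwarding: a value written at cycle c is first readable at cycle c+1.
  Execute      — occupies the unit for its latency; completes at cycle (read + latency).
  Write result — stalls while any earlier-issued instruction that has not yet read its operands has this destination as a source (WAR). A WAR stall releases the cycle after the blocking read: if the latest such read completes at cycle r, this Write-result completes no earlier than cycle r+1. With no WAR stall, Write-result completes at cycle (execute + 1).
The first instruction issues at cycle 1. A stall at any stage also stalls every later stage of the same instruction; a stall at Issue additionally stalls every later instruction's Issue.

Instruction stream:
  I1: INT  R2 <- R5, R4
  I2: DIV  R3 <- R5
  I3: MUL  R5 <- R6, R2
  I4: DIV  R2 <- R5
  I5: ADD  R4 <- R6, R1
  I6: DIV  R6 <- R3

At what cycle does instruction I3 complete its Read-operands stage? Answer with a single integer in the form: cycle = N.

cycle = 5

[1] I1 issues→INT
[2] I1 reads, I2 issues→DIV
[3] I1 exec-done, I2 reads, I3 issues→MUL
[4] I1 writes R2
[5] I3 reads
[9] I3 exec-done
[10] I3 writes R5
[11] I2 exec-done
[12] I2 writes R3
[13] I4 issues→DIV
[14] I4 reads, I5 issues→ADD
[15] I5 reads
[17] I5 exec-done
[18] I5 writes R4
[22] I4 exec-done
[23] I4 writes R2
[24] I6 issues→DIV
[25] I6 reads
[33] I6 exec-done
[34] I6 writes R6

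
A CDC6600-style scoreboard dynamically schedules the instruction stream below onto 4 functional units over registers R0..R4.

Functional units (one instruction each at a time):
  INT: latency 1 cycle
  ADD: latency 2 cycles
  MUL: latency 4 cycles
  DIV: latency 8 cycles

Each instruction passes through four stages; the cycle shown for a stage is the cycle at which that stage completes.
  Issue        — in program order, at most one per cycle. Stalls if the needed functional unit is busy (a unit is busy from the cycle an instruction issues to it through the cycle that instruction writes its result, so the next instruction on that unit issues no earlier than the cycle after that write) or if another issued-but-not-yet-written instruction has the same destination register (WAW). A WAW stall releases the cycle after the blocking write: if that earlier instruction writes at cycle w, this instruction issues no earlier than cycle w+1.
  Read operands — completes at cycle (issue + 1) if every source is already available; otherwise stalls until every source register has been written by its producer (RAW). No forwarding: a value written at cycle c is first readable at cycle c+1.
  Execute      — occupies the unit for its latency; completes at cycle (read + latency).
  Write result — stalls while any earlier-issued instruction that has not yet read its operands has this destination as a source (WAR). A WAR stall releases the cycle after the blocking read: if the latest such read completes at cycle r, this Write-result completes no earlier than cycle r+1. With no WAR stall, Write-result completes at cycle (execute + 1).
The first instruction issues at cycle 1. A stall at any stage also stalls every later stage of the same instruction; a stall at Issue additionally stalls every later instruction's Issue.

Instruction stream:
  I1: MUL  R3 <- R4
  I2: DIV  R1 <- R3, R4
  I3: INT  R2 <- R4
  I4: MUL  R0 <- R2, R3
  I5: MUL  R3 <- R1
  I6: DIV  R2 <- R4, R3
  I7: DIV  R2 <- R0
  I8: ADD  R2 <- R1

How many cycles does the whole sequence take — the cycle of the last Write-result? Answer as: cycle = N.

t=1  issue I1 (MUL)
t=2  I1 read-ops | issue I2 (DIV)
t=3  issue I3 (INT)
t=4  I3 read-ops
t=5  I3 finished on INT
t=6  I1 finished on MUL | I3→R2
t=7  I1→R3
t=8  I2 read-ops | issue I4 (MUL)
t=9  I4 read-ops
t=13  I4 finished on MUL
t=14  I4→R0
t=15  issue I5 (MUL)
t=16  I2 finished on DIV
t=17  I2→R1
t=18  I5 read-ops | issue I6 (DIV)
t=22  I5 finished on MUL
t=23  I5→R3
t=24  I6 read-ops
t=32  I6 finished on DIV
t=33  I6→R2
t=34  issue I7 (DIV)
t=35  I7 read-ops
t=43  I7 finished on DIV
t=44  I7→R2
t=45  issue I8 (ADD)
t=46  I8 read-ops
t=48  I8 finished on ADD
t=49  I8→R2

cycle = 49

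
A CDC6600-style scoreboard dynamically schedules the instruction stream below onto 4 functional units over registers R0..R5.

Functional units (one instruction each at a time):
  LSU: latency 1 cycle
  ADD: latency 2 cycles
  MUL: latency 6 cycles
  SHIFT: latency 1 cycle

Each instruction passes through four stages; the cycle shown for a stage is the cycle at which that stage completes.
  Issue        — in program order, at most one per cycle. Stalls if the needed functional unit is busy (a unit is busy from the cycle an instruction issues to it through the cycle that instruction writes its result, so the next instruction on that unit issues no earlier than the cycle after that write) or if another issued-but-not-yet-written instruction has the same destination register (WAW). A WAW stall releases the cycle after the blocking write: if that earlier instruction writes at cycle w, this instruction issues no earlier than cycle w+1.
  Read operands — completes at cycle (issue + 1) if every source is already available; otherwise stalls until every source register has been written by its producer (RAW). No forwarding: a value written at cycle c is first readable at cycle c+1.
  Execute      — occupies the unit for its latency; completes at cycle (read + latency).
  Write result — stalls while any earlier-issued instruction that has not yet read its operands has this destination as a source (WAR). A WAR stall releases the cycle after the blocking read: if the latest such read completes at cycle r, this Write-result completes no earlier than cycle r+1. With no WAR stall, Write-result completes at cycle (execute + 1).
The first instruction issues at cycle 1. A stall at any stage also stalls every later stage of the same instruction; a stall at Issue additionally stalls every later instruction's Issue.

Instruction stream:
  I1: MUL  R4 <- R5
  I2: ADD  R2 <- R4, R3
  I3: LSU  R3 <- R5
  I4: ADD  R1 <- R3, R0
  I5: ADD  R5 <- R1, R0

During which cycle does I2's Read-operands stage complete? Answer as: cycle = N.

I1  is:1  ro:2  ex:8  wr:9
I2  is:2  ro:10  ex:12  wr:13  — RAW R4: wait I1 write@9
I3  is:3  ro:4  ex:5  wr:11  — WAR R3: wait I2 read@10
I4  is:14  ro:15  ex:17  wr:18  — struct: ADD busy until I2 writes@13
I5  is:19  ro:20  ex:22  wr:23  — struct: ADD busy until I4 writes@18

cycle = 10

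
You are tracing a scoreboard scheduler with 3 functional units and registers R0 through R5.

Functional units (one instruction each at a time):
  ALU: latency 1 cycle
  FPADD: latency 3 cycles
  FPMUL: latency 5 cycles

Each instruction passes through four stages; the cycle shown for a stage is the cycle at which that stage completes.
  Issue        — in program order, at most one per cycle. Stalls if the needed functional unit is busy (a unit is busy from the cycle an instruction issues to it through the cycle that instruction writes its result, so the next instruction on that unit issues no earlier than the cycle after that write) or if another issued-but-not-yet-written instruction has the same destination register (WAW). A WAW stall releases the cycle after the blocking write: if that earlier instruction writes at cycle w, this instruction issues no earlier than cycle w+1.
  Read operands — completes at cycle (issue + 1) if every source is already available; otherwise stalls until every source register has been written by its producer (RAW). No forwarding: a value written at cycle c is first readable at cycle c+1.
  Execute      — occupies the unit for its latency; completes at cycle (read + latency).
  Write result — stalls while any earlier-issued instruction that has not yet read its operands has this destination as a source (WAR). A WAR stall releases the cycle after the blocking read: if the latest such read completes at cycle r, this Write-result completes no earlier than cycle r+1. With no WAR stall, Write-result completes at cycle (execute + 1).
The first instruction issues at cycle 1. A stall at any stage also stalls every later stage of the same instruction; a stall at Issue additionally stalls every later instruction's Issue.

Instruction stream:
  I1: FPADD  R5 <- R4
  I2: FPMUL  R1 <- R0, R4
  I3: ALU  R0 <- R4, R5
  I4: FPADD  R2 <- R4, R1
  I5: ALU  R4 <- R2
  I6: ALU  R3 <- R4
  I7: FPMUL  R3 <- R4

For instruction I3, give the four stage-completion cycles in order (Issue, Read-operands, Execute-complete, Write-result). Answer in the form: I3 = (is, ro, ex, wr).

t=1  issue I1 (FPADD)
t=2  I1 read-ops · issue I2 (FPMUL)
t=3  I2 read-ops · issue I3 (ALU)
t=5  I1 finished on FPADD
t=6  I1→R5
t=7  I3 read-ops · issue I4 (FPADD)
t=8  I2 finished on FPMUL · I3 finished on ALU
t=9  I2→R1 · I3→R0
t=10  I4 read-ops · issue I5 (ALU)
t=13  I4 finished on FPADD
t=14  I4→R2
t=15  I5 read-ops
t=16  I5 finished on ALU
t=17  I5→R4
t=18  issue I6 (ALU)
t=19  I6 read-ops
t=20  I6 finished on ALU
t=21  I6→R3
t=22  issue I7 (FPMUL)
t=23  I7 read-ops
t=28  I7 finished on FPMUL
t=29  I7→R3

I3 = (3, 7, 8, 9)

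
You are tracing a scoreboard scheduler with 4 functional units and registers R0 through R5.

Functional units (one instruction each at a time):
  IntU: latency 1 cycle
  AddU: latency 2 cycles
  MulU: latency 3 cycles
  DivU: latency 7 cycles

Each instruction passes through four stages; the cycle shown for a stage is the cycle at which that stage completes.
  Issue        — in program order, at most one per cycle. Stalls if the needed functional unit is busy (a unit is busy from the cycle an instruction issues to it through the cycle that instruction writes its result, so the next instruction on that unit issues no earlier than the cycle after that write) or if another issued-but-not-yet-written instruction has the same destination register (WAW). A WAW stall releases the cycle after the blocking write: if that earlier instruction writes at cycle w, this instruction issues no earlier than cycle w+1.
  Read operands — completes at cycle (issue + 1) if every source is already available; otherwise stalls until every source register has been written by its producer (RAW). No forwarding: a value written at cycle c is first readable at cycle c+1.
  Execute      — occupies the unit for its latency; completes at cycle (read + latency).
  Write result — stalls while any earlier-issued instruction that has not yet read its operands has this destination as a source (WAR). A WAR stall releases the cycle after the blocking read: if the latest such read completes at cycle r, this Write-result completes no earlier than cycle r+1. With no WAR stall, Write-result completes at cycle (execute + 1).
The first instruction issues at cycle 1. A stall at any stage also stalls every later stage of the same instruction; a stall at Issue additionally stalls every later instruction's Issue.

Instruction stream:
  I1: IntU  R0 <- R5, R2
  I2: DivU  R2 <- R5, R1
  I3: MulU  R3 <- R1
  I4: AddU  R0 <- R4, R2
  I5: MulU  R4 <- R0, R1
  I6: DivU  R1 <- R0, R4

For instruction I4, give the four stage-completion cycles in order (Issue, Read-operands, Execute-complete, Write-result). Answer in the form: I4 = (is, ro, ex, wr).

t=1  I1 issues→IntU
t=2  I1 reads, I2 issues→DivU
t=3  I1 exec-done, I2 reads, I3 issues→MulU
t=4  I1 writes R0, I3 reads
t=5  I4 issues→AddU
t=7  I3 exec-done
t=8  I3 writes R3
t=9  I5 issues→MulU
t=10  I2 exec-done
t=11  I2 writes R2
t=12  I4 reads, I6 issues→DivU
t=14  I4 exec-done
t=15  I4 writes R0
t=16  I5 reads
t=19  I5 exec-done
t=20  I5 writes R4
t=21  I6 reads
t=28  I6 exec-done
t=29  I6 writes R1

I4 = (5, 12, 14, 15)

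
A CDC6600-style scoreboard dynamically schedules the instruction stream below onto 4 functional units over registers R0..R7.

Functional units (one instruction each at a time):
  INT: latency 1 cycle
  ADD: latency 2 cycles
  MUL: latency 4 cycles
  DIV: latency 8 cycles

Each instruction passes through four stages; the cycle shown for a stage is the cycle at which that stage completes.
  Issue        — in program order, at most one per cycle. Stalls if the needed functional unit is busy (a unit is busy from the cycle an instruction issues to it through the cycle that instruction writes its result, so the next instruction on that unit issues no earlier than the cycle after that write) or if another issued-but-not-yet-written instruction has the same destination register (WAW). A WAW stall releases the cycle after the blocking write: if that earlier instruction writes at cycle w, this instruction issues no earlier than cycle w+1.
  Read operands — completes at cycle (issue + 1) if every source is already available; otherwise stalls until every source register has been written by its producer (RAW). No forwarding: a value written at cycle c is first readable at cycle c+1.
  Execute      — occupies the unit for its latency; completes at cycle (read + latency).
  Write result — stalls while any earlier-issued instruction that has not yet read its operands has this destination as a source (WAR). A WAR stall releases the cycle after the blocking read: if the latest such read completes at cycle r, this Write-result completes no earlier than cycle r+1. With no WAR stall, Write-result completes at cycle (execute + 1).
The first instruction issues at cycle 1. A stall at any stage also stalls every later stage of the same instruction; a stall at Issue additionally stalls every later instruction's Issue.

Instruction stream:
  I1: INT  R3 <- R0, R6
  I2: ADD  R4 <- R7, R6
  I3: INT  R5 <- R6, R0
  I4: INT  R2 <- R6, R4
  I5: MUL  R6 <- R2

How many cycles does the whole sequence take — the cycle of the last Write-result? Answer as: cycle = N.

cycle = 18

1) issue 1, read 2, done 3, write 4
2) issue 2, read 3, done 5, write 6
3) issue 5, read 6, done 7, write 8  <struct: INT busy until I1 writes@4>
4) issue 9, read 10, done 11, write 12  <struct: INT busy until I3 writes@8>
5) issue 10, read 13, done 17, write 18  <RAW R2: wait I4 write@12>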